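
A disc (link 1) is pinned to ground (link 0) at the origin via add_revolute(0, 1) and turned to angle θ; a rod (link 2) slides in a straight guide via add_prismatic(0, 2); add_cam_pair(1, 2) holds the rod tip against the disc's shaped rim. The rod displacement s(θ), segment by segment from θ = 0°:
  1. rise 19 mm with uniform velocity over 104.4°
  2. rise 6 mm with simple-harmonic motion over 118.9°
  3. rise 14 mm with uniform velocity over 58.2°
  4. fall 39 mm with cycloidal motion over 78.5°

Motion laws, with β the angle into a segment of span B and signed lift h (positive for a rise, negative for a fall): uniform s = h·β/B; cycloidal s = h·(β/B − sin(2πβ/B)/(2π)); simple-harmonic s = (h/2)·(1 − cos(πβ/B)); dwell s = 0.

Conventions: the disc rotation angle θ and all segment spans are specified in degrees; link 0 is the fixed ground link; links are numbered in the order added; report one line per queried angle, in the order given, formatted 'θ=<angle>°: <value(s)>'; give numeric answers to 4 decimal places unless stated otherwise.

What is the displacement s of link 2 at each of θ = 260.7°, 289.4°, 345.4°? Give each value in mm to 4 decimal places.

segment 1 (0° to 104.4°, uniform, h = 19) is passed completely: s = 0.0000 + (19) = 19.0000
segment 2 (104.4° to 223.3°, simple-harmonic, h = 6) is passed completely: s = 19.0000 + (6) = 25.0000
θ = 260.7° falls in segment 3 (223.3° to 281.5°, uniform, h = 14): β = 260.7 − 223.3 = 37.4°, B = 58.2°; Δs = 14·37.4/58.2 = 8.9966; s = 25.0000 + 8.9966 = 33.9966
segment 3 (223.3° to 281.5°, uniform, h = 14) is passed completely: s = 25.0000 + (14) = 39.0000
θ = 289.4° falls in segment 4 (281.5° to 360°, cycloidal, h = -39): β = 289.4 − 281.5 = 7.9°, B = 78.5°; Δs = -39·(0.1006 − sin(2π·0.1006)/(2π)) = -0.2564; s = 39.0000 − 0.2564 = 38.7436
θ = 345.4° falls in segment 4 (281.5° to 360°, cycloidal, h = -39): β = 345.4 − 281.5 = 63.9°, B = 78.5°; Δs = -39·(0.8140 − sin(2π·0.8140)/(2π)) = -37.4582; s = 39.0000 − 37.4582 = 1.5418

θ=260.7°: 33.9966
θ=289.4°: 38.7436
θ=345.4°: 1.5418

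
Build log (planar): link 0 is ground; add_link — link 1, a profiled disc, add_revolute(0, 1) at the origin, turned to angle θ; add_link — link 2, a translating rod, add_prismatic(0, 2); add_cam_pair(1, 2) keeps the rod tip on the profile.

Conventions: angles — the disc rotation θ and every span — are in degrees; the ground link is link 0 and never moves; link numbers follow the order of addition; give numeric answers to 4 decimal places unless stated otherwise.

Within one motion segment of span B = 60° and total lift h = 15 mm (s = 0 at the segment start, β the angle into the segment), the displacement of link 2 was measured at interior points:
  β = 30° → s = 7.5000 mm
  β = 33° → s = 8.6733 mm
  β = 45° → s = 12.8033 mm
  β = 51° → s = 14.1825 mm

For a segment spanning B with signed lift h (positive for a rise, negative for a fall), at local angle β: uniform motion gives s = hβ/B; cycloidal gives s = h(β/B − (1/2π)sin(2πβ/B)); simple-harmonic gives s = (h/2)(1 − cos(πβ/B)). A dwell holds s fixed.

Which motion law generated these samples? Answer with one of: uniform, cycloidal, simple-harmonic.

candidates at β/B = r: uniform s = h·r (linear in β); cycloidal s = h·(r − sin(2πr)/(2π)); simple-harmonic s = (h/2)(1 − cos(πr))
β=30°: printed 7.5000 | uniform 7.5000, cycloidal 7.5000, simple-harmonic 7.5000
β=33°: printed 8.6733 | uniform 8.2500, cycloidal 8.9877, simple-harmonic 8.6733
β=45°: printed 12.8033 | uniform 11.2500, cycloidal 13.6373, simple-harmonic 12.8033
β=51°: printed 14.1825 | uniform 12.7500, cycloidal 14.6814, simple-harmonic 14.1825
only one law matches every sample → simple-harmonic

simple-harmonic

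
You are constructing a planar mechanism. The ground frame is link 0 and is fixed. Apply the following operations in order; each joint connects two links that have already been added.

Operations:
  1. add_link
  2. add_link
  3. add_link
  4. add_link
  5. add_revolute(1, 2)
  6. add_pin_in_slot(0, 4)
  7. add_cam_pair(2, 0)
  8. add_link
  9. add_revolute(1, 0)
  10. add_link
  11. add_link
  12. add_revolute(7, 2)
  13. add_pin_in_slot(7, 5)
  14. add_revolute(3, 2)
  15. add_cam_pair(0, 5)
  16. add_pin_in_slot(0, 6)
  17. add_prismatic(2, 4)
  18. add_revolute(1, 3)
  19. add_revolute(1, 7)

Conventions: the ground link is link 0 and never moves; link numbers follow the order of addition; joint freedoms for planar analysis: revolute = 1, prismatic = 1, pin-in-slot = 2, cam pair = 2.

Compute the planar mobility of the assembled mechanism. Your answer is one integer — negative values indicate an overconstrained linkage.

ground; <1,0,0>
#1 <2,0,0>
#2 <3,0,0>
#3 <4,0,0>
#4 <5,0,0>
R:1↔2 J1 <5,1,0>
PS:0↔4 J2 <5,1,1>
C:2↔0 J2 <5,1,2>
#5 <6,1,2>
R:1↔0 J1 <6,2,2>
#6 <7,2,2>
#7 <8,2,2>
R:7↔2 J1 <8,3,2>
PS:7↔5 J2 <8,3,3>
R:3↔2 J1 <8,4,3>
C:0↔5 J2 <8,4,4>
PS:0↔6 J2 <8,4,5>
P:2↔4 J1 <8,5,5>
R:1↔3 J1 <8,6,5>
R:1↔7 J1 <8,7,5>
3×7 − 2×7 − 1×5 = 2

M = 2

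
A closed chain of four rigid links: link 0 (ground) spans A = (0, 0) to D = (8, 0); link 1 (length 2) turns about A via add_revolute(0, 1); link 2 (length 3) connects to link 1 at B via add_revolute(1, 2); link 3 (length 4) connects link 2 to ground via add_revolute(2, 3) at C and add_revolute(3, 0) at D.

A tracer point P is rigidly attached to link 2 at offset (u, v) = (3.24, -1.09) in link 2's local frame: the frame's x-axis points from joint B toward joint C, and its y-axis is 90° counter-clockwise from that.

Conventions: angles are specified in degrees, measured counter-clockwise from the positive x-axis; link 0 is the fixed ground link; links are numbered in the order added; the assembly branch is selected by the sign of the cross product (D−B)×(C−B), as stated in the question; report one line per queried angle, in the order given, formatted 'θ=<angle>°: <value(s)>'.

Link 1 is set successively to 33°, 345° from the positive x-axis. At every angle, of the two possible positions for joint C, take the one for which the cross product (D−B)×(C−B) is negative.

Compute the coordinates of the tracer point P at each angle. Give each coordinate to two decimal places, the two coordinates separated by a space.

A=(0,0), D=(8.00,0)
θ=33°: B = A + 2.00·(cos33°, sin33°) = (1.6773, 1.0893)
θ=33°: |BD| = 6.4158
θ=33°: circle(B,3.00) ∩ circle(D,4.00): a=2.6624, h=1.3827
θ=33°:   candidates: C₊=(4.5358,1.9999) cross=8.871; C₋=(4.0663,-0.7253) cross=-8.871
θ=33°:   branch - wants cross < 0 → take C=(4.0663,-0.7253) (cross=-8.871)
θ=33°: ex = (C−B)/|BC| = (0.7963,-0.6049); ey = (0.6049,0.7963)
θ=33°: P = B + 3.24·ex + -1.09·ey = (3.5981,-1.7385)
θ=345°: B = A + 2.00·(cos345°, sin345°) = (1.9319, -0.5176)
θ=345°: |BD| = 6.0902
θ=345°: circle(B,3.00) ∩ circle(D,4.00): a=2.4704, h=1.7021
θ=345°:   candidates: C₊=(4.2486,1.3883) cross=10.366; C₋=(4.5380,-2.0036) cross=-10.366
θ=345°:   branch - wants cross < 0 → take C=(4.5380,-2.0036) (cross=-10.366)
θ=345°: ex = (C−B)/|BC| = (0.8687,-0.4953); ey = (0.4953,0.8687)
θ=345°: P = B + 3.24·ex + -1.09·ey = (4.2066,-3.0694)

θ=33°: 3.60 -1.74
θ=345°: 4.21 -3.07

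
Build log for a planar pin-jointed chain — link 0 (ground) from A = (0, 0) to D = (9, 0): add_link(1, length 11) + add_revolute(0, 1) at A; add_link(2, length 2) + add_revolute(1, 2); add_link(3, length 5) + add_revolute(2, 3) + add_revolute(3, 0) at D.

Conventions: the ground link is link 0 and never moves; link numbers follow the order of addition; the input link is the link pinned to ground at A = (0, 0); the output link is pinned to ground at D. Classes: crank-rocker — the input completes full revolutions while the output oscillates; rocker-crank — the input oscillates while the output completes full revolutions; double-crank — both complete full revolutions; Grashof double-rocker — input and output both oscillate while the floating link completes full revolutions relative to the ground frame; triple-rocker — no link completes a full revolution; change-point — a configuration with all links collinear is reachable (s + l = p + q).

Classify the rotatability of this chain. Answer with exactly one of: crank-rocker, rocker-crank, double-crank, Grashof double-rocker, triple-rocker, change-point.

lengths: ground=9, input=11, coupler=2, output=5
sorted: s=2 (shortest), l=11 (longest), p+q=14
s + l = 13 vs p + q = 14
s + l < p + q (Grashof) with shortest = coupler link → Grashof double-rocker

Grashof double-rocker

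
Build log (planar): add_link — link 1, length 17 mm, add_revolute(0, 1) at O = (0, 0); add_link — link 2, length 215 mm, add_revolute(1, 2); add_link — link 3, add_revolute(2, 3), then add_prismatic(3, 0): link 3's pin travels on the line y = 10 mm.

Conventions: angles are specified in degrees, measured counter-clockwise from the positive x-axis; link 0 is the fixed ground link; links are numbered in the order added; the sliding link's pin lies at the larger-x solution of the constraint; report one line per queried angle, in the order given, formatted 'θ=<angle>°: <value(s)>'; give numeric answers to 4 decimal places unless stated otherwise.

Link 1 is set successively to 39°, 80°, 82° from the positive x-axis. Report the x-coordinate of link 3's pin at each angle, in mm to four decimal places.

geometry: r = 17 mm, L = 215 mm, e = 10 mm
θ=39°: crank pin P = (r cos θ, r sin θ) = (13.211481, 10.698447)
θ=39°: h = r sin θ − e = 10.698447 − 10 = 0.698447
θ=39°: x = r cos θ + √(L² − h²) = 13.211481 + 214.998866 = 228.210347
θ=80°: crank pin P = (r cos θ, r sin θ) = (2.952019, 16.741732)
θ=80°: h = r sin θ − e = 16.741732 − 10 = 6.741732
θ=80°: x = r cos θ + √(L² − h²) = 2.952019 + 214.894274 = 217.846293
θ=82°: crank pin P = (r cos θ, r sin θ) = (2.365943, 16.834557)
θ=82°: h = r sin θ − e = 16.834557 − 10 = 6.834557
θ=82°: x = r cos θ + √(L² − h²) = 2.365943 + 214.891342 = 217.257285

θ=39°: 228.2103
θ=80°: 217.8463
θ=82°: 217.2573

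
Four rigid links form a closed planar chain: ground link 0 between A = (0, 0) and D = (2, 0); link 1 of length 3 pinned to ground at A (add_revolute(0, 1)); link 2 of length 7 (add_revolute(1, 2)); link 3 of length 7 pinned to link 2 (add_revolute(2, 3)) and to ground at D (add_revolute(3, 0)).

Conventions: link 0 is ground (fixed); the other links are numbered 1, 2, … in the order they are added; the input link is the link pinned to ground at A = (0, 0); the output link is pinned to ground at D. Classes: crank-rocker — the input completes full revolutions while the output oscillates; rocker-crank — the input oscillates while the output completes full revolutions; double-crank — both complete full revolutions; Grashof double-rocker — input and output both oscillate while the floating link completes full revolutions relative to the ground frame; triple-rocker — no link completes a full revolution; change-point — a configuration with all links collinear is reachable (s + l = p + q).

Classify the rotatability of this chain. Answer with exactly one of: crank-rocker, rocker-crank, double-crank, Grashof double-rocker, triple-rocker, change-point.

lengths: ground=2, input=3, coupler=7, output=7
sorted: s=2 (shortest), l=7 (longest), p+q=10
s + l = 9 vs p + q = 10
s + l < p + q (Grashof) with shortest = ground link → double-crank

double-crank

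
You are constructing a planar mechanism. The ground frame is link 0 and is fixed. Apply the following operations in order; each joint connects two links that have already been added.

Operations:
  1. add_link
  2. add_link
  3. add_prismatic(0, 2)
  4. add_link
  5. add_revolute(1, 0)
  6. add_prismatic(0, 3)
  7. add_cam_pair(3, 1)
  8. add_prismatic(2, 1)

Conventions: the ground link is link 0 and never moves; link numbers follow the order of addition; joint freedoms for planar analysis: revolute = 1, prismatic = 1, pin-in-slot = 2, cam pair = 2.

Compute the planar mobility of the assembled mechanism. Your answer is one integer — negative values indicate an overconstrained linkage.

(L,J1,J2)=(1,0,0); link0 fixed
link1: (2,0,0)
link2: (3,0,0)
P 0-2 [J1]: (3,1,0)
link3: (4,1,0)
R 1-0 [J1]: (4,2,0)
P 0-3 [J1]: (4,3,0)
C 3-1 [J2]: (4,3,1)
P 2-1 [J1]: (4,4,1)
Grübler: 3·3 − 2·4 − 1 = 0

M = 0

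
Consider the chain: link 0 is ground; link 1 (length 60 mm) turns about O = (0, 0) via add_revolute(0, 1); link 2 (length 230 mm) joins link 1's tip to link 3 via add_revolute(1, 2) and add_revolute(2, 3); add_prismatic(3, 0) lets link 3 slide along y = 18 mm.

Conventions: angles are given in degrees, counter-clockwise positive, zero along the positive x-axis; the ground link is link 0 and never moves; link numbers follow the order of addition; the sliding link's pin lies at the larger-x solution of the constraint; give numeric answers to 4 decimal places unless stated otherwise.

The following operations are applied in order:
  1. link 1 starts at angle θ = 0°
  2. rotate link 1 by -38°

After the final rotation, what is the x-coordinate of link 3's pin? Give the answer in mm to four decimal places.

geometry: r = 60 mm, L = 230 mm, e = 18 mm; θ starts at 0°
rotate link 1 by -38°: θ ← 0° -38° = -38°
crank pin P = (r cos θ, r sin θ) = (47.280645, -36.939689)
h = r sin θ − e = -36.939689 − 18 = -54.939689
x = r cos θ + √(L² − h²) = 47.280645 + 223.341959 = 270.622604

270.6226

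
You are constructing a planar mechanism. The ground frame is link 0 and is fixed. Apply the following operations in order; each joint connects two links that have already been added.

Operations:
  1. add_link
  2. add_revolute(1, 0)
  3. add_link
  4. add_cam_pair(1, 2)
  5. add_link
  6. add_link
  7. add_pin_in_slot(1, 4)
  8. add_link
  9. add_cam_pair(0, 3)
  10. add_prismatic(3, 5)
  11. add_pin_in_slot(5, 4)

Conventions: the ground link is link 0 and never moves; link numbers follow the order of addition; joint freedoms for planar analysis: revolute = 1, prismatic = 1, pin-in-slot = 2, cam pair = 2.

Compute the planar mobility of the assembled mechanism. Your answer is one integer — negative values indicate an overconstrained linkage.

L=1 J1=0 J2=0
add link → L=2 J1=0 J2=0
R@1,0 dof=1 J1 → L=2 J1=1 J2=0
add link → L=3 J1=1 J2=0
C@1,2 dof=2 J2 → L=3 J1=1 J2=1
add link → L=4 J1=1 J2=1
add link → L=5 J1=1 J2=1
PS@1,4 dof=2 J2 → L=5 J1=1 J2=2
add link → L=6 J1=1 J2=2
C@0,3 dof=2 J2 → L=6 J1=1 J2=3
P@3,5 dof=1 J1 → L=6 J1=2 J2=3
PS@5,4 dof=2 J2 → L=6 J1=2 J2=4
M=3(L−1)−2J1−J2=3·5−2·2−4=7

M = 7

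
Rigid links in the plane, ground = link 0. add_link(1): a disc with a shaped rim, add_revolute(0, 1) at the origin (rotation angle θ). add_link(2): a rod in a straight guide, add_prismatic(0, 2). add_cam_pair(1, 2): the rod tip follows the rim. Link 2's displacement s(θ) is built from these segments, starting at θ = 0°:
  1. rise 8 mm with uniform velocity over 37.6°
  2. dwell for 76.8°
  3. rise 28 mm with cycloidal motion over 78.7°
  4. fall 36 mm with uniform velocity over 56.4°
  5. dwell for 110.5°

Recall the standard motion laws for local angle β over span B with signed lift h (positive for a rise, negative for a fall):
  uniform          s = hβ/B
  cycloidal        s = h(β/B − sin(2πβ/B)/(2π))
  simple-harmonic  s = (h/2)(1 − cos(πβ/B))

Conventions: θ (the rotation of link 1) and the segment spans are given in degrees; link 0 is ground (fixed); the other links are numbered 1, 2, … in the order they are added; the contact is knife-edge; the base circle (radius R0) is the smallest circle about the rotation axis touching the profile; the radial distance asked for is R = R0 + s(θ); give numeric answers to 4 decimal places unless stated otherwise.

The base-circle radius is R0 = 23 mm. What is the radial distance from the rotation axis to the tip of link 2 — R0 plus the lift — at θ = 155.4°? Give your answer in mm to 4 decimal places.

segment 1 (0° to 37.6°, uniform, h = 8) is passed completely: s = 0.0000 + (8) = 8.0000
segment 2 (37.6° to 114.4°, dwell): s unchanged at 8.0000
θ = 155.4° falls in segment 3 (114.4° to 193.1°, cycloidal, h = 28): β = 155.4 − 114.4 = 41°, B = 78.7°; Δs = 28·(0.5210 − sin(2π·0.5210)/(2π)) = 15.1724; s = 8.0000 + 15.1724 = 23.1724
R = R0 + s = 23 + 23.1724 = 46.1724

46.1724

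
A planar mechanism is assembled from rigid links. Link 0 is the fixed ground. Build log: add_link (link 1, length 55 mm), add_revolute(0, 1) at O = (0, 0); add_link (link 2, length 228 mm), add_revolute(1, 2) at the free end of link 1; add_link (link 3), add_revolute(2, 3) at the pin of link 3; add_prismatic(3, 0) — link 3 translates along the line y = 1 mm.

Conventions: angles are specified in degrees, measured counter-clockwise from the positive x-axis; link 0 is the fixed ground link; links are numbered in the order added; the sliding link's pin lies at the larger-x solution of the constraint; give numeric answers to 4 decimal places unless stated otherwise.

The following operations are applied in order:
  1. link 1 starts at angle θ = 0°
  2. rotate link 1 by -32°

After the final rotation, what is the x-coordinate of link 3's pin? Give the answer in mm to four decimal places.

geometry: r = 55 mm, L = 228 mm, e = 1 mm; θ starts at 0°
rotate link 1 by -32°: θ ← 0° -32° = -32°
crank pin P = (r cos θ, r sin θ) = (46.642645, -29.145560)
h = r sin θ − e = -29.145560 − 1 = -30.145560
x = r cos θ + √(L² − h²) = 46.642645 + 225.998330 = 272.640975

272.6410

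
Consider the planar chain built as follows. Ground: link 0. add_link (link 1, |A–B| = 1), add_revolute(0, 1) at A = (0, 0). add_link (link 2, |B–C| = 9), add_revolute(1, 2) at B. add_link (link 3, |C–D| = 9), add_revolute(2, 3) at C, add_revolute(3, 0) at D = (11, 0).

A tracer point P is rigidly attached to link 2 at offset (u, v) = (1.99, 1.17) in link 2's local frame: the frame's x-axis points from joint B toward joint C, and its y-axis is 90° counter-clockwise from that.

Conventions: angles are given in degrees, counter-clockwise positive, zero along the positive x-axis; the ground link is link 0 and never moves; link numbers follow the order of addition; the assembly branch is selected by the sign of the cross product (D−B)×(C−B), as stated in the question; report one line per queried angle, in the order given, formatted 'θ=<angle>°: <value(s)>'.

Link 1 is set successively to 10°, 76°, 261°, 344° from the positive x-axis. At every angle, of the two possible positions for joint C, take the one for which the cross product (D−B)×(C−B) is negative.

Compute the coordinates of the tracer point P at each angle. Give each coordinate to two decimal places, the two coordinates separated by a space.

A=(0,0), D=(11.00,0)
θ=10°: B = A + 1.00·(cos10°, sin10°) = (0.9848, 0.1736)
θ=10°: |BD| = 10.0167
θ=10°: circle(B,9.00) ∩ circle(D,9.00): a=5.0083, h=7.4777
θ=10°:   candidates: C₊=(6.1220,7.5634) cross=74.902; C₋=(5.8628,-7.3898) cross=-74.902
θ=10°:   branch - wants cross < 0 → take C=(5.8628,-7.3898) (cross=-74.902)
θ=10°: ex = (C−B)/|BC| = (0.5420,-0.8404); ey = (0.8404,0.5420)
θ=10°: P = B + 1.99·ex + 1.17·ey = (3.0466,-0.8646)
θ=76°: B = A + 1.00·(cos76°, sin76°) = (0.2419, 0.9703)
θ=76°: |BD| = 10.8017
θ=76°: circle(B,9.00) ∩ circle(D,9.00): a=5.4009, h=7.1993
θ=76°:   candidates: C₊=(6.2677,7.6554) cross=77.765; C₋=(4.9743,-6.6851) cross=-77.765
θ=76°:   branch - wants cross < 0 → take C=(4.9743,-6.6851) (cross=-77.765)
θ=76°: ex = (C−B)/|BC| = (0.5258,-0.8506); ey = (0.8506,0.5258)
θ=76°: P = B + 1.99·ex + 1.17·ey = (2.2835,-0.1072)
θ=261°: B = A + 1.00·(cos261°, sin261°) = (-0.1564, -0.9877)
θ=261°: |BD| = 11.2001
θ=261°: circle(B,9.00) ∩ circle(D,9.00): a=5.6000, h=7.0455
θ=261°:   candidates: C₊=(4.8005,6.5242) cross=78.911; C₋=(6.0431,-7.5119) cross=-78.911
θ=261°:   branch - wants cross < 0 → take C=(6.0431,-7.5119) (cross=-78.911)
θ=261°: ex = (C−B)/|BC| = (0.6888,-0.7249); ey = (0.7249,0.6888)
θ=261°: P = B + 1.99·ex + 1.17·ey = (2.0625,-1.6243)
θ=344°: B = A + 1.00·(cos344°, sin344°) = (0.9613, -0.2756)
θ=344°: |BD| = 10.0425
θ=344°: circle(B,9.00) ∩ circle(D,9.00): a=5.0213, h=7.4691
θ=344°:   candidates: C₊=(5.7756,7.3284) cross=75.008; C₋=(6.1856,-7.6041) cross=-75.008
θ=344°:   branch - wants cross < 0 → take C=(6.1856,-7.6041) (cross=-75.008)
θ=344°: ex = (C−B)/|BC| = (0.5805,-0.8143); ey = (0.8143,0.5805)
θ=344°: P = B + 1.99·ex + 1.17·ey = (3.0691,-1.2169)

θ=10°: 3.05 -0.86
θ=76°: 2.28 -0.11
θ=261°: 2.06 -1.62
θ=344°: 3.07 -1.22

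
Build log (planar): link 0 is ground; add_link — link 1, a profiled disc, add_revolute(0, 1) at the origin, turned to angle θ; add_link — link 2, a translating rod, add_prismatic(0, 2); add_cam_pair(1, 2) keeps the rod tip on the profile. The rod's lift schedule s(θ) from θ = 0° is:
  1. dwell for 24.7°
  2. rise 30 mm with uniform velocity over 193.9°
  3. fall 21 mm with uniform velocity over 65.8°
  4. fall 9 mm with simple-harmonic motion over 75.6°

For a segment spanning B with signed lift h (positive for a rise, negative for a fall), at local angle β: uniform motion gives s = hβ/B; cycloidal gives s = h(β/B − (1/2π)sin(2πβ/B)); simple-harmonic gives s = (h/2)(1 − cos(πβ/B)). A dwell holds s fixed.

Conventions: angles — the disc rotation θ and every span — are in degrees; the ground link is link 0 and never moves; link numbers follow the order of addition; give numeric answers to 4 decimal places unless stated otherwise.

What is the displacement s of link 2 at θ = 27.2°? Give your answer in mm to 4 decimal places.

seg 1 [0°–24.7°] dwell: s stays 0.0000
seg 2 [24.7°–218.6°] uniform, h=30: θ=27.2° here. β=2.5, B=193.9. 30·2.5/193.9 = 0.3868 → s = 0.3868

0.3868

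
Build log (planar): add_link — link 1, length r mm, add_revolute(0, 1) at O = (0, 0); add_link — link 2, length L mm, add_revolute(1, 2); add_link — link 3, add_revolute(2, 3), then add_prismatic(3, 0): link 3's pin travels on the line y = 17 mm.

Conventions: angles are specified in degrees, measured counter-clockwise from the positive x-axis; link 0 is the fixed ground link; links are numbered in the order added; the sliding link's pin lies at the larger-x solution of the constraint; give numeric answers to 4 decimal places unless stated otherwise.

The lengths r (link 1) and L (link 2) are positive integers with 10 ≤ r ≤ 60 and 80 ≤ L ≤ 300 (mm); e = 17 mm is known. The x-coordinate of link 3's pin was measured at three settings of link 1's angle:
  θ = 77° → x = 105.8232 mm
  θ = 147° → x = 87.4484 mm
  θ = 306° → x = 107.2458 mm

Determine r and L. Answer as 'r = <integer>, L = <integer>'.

constraint per measurement: (x − r cos θ)² + (r sin θ − e)² = L²
subtracting the θ₁ and θ₂ equations cancels the r² and L² terms:
r = (x₁² − x₂²) / (2[(x₁cos θ₁ + e sin θ₁) − (x₂cos θ₂ + e sin θ₂)]) = 17.0000 → r = 17
L² = (x₁ − r cos θ₁)² + (r sin θ₁ − e)² = 10403.9924 → L = 102.0000 → L = 102
check at θ₃=306°: x = 107.2458 (printed 107.2458) ✓

r = 17, L = 102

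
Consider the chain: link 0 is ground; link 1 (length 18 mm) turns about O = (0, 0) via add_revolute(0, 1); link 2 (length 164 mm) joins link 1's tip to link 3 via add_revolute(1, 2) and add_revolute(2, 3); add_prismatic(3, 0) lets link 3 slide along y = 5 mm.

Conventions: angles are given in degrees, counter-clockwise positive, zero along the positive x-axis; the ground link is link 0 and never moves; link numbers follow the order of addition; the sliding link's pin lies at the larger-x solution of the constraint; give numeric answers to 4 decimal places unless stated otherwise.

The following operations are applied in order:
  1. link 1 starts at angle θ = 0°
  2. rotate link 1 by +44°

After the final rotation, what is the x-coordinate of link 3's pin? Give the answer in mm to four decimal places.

geometry: r = 18 mm, L = 164 mm, e = 5 mm; θ starts at 0°
rotate link 1 by +44°: θ ← 0° +44° = 44°
crank pin P = (r cos θ, r sin θ) = (12.948116, 12.503851)
h = r sin θ − e = 12.503851 − 5 = 7.503851
x = r cos θ + √(L² − h²) = 12.948116 + 163.828240 = 176.776356

176.7764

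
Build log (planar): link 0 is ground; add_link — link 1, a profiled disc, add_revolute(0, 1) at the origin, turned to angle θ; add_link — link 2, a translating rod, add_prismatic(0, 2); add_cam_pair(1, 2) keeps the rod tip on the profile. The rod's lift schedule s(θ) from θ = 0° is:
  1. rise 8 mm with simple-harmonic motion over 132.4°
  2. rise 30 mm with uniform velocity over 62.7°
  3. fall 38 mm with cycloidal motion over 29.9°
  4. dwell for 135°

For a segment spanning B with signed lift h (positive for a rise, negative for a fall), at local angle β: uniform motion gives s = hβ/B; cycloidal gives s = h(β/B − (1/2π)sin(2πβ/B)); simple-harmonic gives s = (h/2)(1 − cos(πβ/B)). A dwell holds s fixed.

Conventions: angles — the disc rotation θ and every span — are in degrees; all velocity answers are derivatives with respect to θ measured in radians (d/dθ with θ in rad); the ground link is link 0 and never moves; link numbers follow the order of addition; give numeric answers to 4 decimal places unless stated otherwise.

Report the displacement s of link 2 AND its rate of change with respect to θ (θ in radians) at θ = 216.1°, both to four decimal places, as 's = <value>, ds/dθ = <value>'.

seg 1 [0°–132.4°] simple-harmonic, h=8: full span → s += 8 → s = 8.0000
seg 2 [132.4°–195.1°] uniform, h=30: full span → s += 30 → s = 38.0000
seg 3 [195.1°–225°] cycloidal, h=-38: θ=216.1° here. β=21, B=29.9. -38·(0.7023 − sin(2π·0.7023)/(2π)) = -32.4677 → s = 5.5323
velocity in seg [195.1°–225°] (cycloidal), θ in radians: β = 21° = 0.3665 rad, B = 29.9° = 0.5219 rad; ds/dθ = (h/B)(1 − cos(2πβ/B)) = ((-38)/0.5219)(1 − cos(2π·0.7023)) = -94.298084 mm/rad

s = 5.5323, ds/dθ = -94.2981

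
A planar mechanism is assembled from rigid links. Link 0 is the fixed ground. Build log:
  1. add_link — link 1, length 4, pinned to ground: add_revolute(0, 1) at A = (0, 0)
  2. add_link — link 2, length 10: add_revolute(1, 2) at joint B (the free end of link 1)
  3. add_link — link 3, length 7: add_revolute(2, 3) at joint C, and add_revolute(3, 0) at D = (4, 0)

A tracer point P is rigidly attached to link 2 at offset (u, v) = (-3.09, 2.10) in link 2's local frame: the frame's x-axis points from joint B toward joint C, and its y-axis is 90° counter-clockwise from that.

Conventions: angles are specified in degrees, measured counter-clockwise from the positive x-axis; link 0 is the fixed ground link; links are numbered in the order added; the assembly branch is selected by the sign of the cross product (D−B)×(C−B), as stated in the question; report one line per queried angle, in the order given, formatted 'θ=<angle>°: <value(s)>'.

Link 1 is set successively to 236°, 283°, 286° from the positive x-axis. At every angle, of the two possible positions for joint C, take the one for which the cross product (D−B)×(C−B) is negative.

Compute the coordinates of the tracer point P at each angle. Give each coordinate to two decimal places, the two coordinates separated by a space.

A=(0,0), D=(4.00,0)
θ=236°: B = A + 4.00·(cos236°, sin236°) = (-2.2368, -3.3162)
θ=236°: |BD| = 7.0636
θ=236°: circle(B,10.00) ∩ circle(D,7.00): a=7.1419, h=6.9996
θ=236°:   candidates: C₊=(0.7830,6.2170) cross=49.442; C₋=(7.3552,-6.1435) cross=-49.442
θ=236°:   branch - wants cross < 0 → take C=(7.3552,-6.1435) (cross=-49.442)
θ=236°: ex = (C−B)/|BC| = (0.9592,-0.2827); ey = (0.2827,0.9592)
θ=236°: P = B + -3.09·ex + 2.10·ey = (-4.6070,-0.4282)
θ=283°: B = A + 4.00·(cos283°, sin283°) = (0.8998, -3.8975)
θ=283°: |BD| = 4.9801
θ=283°: circle(B,10.00) ∩ circle(D,7.00): a=7.6104, h=6.4870
θ=283°:   candidates: C₊=(0.5606,6.0968) cross=32.306; C₋=(10.7142,-1.9798) cross=-32.306
θ=283°:   branch - wants cross < 0 → take C=(10.7142,-1.9798) (cross=-32.306)
θ=283°: ex = (C−B)/|BC| = (0.9814,0.1918); ey = (-0.1918,0.9814)
θ=283°: P = B + -3.09·ex + 2.10·ey = (-2.5356,-2.4290)
θ=286°: B = A + 4.00·(cos286°, sin286°) = (1.1025, -3.8450)
θ=286°: |BD| = 4.8145
θ=286°: circle(B,10.00) ∩ circle(D,7.00): a=7.7037, h=6.3759
θ=286°:   candidates: C₊=(0.6467,6.1446) cross=30.697; C₋=(10.8308,-1.5297) cross=-30.697
θ=286°:   branch - wants cross < 0 → take C=(10.8308,-1.5297) (cross=-30.697)
θ=286°: ex = (C−B)/|BC| = (0.9728,0.2315); ey = (-0.2315,0.9728)
θ=286°: P = B + -3.09·ex + 2.10·ey = (-2.3897,-2.5176)

θ=236°: -4.61 -0.43
θ=283°: -2.54 -2.43
θ=286°: -2.39 -2.52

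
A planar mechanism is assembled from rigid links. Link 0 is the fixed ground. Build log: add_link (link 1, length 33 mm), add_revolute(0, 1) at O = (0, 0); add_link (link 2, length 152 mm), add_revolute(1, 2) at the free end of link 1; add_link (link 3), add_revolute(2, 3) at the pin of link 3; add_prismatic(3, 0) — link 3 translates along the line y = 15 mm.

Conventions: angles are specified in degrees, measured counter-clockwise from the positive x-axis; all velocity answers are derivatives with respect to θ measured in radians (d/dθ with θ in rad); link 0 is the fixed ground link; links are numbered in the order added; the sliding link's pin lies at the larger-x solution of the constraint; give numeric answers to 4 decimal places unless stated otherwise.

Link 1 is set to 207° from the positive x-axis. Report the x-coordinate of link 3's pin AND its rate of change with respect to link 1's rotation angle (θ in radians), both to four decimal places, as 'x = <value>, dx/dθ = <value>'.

geometry: r = 33 mm, L = 152 mm, e = 15 mm
crank pin P = (r cos θ, r sin θ) = (-29.403215, -14.981686)
h = r sin θ − e = -14.981686 − 15 = -29.981686
x = r cos θ + √(L² − h²) = -29.403215 + 149.013753 = 119.610537
dx/dθ = −r sin θ − h·r cos θ/√(L² − h²) (θ in radians; h = -29.981686) = 9.065736

x = 119.6105, dx/dθ = 9.0657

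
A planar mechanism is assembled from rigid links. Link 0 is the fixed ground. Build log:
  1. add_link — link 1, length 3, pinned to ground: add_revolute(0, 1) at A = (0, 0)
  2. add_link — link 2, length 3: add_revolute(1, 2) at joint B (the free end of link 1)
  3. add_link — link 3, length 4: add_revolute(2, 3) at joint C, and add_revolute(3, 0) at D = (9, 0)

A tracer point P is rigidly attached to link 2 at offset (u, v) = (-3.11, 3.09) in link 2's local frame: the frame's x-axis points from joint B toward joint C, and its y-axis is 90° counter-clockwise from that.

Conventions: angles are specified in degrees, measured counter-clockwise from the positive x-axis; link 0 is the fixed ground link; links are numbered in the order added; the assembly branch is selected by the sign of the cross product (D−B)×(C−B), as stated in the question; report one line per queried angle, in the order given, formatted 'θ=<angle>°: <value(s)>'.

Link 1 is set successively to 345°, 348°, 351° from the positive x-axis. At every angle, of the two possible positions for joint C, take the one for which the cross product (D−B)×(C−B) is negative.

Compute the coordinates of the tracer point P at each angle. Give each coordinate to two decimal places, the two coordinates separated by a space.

A=(0,0), D=(9.00,0)
θ=345°: B = A + 3.00·(cos345°, sin345°) = (2.8978, -0.7765)
θ=345°: |BD| = 6.1514
θ=345°: circle(B,3.00) ∩ circle(D,4.00): a=2.5067, h=1.6481
θ=345°:   candidates: C₊=(5.1764,1.1749) cross=10.138; C₋=(5.5925,-2.0950) cross=-10.138
θ=345°:   branch - wants cross < 0 → take C=(5.5925,-2.0950) (cross=-10.138)
θ=345°: ex = (C−B)/|BC| = (0.8982,-0.4395); ey = (0.4395,0.8982)
θ=345°: P = B + -3.11·ex + 3.09·ey = (1.4623,3.3660)
θ=348°: B = A + 3.00·(cos348°, sin348°) = (2.9344, -0.6237)
θ=348°: |BD| = 6.0975
θ=348°: circle(B,3.00) ∩ circle(D,4.00): a=2.4748, h=1.6957
θ=348°:   candidates: C₊=(5.2228,1.3163) cross=10.340; C₋=(5.5697,-2.0574) cross=-10.340
θ=348°:   branch - wants cross < 0 → take C=(5.5697,-2.0574) (cross=-10.340)
θ=348°: ex = (C−B)/|BC| = (0.8784,-0.4779); ey = (0.4779,0.8784)
θ=348°: P = B + -3.11·ex + 3.09·ey = (1.6793,3.5768)
θ=351°: B = A + 3.00·(cos351°, sin351°) = (2.9631, -0.4693)
θ=351°: |BD| = 6.0551
θ=351°: circle(B,3.00) ∩ circle(D,4.00): a=2.4496, h=1.7320
θ=351°:   candidates: C₊=(5.2710,1.4473) cross=10.487; C₋=(5.5395,-2.0062) cross=-10.487
θ=351°:   branch - wants cross < 0 → take C=(5.5395,-2.0062) (cross=-10.487)
θ=351°: ex = (C−B)/|BC| = (0.8588,-0.5123); ey = (0.5123,0.8588)
θ=351°: P = B + -3.11·ex + 3.09·ey = (1.8752,3.7777)

θ=345°: 1.46 3.37
θ=348°: 1.68 3.58
θ=351°: 1.88 3.78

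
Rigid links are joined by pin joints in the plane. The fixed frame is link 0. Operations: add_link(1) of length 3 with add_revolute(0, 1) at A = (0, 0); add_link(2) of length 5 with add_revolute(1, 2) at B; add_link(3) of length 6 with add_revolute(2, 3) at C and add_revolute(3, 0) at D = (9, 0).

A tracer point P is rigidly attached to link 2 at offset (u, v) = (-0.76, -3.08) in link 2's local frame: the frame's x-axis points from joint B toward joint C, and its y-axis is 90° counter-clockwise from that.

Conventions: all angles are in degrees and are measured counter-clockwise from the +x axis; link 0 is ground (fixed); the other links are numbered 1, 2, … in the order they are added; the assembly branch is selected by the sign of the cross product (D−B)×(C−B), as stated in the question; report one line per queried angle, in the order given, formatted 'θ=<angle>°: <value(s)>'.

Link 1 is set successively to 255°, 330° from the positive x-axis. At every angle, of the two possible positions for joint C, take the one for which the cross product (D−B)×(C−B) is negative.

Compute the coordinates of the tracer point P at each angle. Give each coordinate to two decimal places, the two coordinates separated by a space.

A=(0,0), D=(9.00,0)
θ=255°: B = A + 3.00·(cos255°, sin255°) = (-0.7765, -2.8978)
θ=255°: |BD| = 10.1969
θ=255°: circle(B,5.00) ∩ circle(D,6.00): a=4.5591, h=2.0530
θ=255°:   candidates: C₊=(3.0112,0.3662) cross=20.935; C₋=(4.1781,-3.5706) cross=-20.935
θ=255°:   branch - wants cross < 0 → take C=(4.1781,-3.5706) (cross=-20.935)
θ=255°: ex = (C−B)/|BC| = (0.9909,-0.1346); ey = (0.1346,0.9909)
θ=255°: P = B + -0.76·ex + -3.08·ey = (-1.9440,-5.8475)
θ=330°: B = A + 3.00·(cos330°, sin330°) = (2.5981, -1.5000)
θ=330°: |BD| = 6.5753
θ=330°: circle(B,5.00) ∩ circle(D,6.00): a=2.4512, h=4.3579
θ=330°:   candidates: C₊=(3.9905,3.3022) cross=28.655; C₋=(5.9788,-5.1839) cross=-28.655
θ=330°:   branch - wants cross < 0 → take C=(5.9788,-5.1839) (cross=-28.655)
θ=330°: ex = (C−B)/|BC| = (0.6761,-0.7368); ey = (0.7368,0.6761)
θ=330°: P = B + -0.76·ex + -3.08·ey = (-0.1850,-3.0226)

θ=255°: -1.94 -5.85
θ=330°: -0.19 -3.02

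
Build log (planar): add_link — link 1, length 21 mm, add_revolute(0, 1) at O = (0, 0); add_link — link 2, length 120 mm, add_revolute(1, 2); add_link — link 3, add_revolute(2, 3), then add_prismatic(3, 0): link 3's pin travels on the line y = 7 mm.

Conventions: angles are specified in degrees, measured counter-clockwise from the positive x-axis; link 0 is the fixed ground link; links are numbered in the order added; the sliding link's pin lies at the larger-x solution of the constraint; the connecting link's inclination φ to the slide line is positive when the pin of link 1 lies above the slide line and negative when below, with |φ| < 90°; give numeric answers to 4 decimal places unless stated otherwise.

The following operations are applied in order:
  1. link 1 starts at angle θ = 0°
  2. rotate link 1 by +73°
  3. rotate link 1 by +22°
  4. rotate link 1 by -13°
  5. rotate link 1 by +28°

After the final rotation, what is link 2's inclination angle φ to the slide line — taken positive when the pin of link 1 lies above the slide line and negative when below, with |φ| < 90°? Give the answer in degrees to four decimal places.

geometry: r = 21 mm, L = 120 mm, e = 7 mm; θ starts at 0°
rotate link 1 by +73°: θ ← 0° +73° = 73°
rotate link 1 by +22°: θ ← 73° +22° = 95°
rotate link 1 by -13°: θ ← 95° -13° = 82°
rotate link 1 by +28°: θ ← 82° +28° = 110°
h = r sin θ − e = 19.733545 − 7 = 12.733545
sin φ = h / L = 12.733545 / 120 = 0.10611288
φ = arcsin(0.10611288) = 6.091288°

6.0913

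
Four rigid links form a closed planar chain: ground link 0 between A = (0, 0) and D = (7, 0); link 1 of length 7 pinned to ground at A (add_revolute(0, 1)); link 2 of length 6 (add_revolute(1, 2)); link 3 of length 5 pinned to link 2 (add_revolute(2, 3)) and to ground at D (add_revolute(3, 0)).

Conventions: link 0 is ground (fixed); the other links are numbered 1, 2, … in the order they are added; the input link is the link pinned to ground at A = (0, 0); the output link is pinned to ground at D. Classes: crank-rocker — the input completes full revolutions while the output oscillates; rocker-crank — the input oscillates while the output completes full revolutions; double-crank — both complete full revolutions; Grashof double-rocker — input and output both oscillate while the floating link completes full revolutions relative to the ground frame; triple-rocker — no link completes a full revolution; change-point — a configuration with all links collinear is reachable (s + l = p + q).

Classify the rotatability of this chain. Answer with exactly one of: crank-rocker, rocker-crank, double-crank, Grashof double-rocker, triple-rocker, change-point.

lengths: ground=7, input=7, coupler=6, output=5
sorted: s=5 (shortest), l=7 (longest), p+q=13
s + l = 12 vs p + q = 13
s + l < p + q (Grashof) with shortest = output link → rocker-crank

rocker-crank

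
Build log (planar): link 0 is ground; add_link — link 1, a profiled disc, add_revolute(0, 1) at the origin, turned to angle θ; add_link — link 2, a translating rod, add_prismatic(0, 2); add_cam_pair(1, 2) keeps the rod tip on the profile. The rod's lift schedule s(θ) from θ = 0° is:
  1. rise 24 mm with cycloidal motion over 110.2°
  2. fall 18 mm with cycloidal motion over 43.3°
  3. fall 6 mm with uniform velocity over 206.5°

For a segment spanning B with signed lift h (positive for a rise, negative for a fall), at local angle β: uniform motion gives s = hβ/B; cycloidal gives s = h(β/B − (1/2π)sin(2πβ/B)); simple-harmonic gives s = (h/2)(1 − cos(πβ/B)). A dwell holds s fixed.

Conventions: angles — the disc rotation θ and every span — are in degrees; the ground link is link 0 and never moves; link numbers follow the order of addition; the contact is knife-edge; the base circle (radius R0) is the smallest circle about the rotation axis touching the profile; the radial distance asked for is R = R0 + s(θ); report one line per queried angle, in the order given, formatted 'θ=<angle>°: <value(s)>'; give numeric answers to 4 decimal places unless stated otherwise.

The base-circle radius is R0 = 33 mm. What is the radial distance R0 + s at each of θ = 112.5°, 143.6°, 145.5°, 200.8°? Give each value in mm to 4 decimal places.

seg 1 [0°–110.2°] cycloidal, h=24: full span → s += 24 → s = 24.0000
seg 2 [110.2°–153.5°] cycloidal, h=-18: θ=112.5° here. β=2.3, B=43.3. -18·(0.0531 − sin(2π·0.0531)/(2π)) = -0.0177 → s = 23.9823
seg 2 [110.2°–153.5°] cycloidal, h=-18: θ=143.6° here. β=33.4, B=43.3. -18·(0.7714 − sin(2π·0.7714)/(2π)) = -16.7235 → s = 7.2765
seg 2 [110.2°–153.5°] cycloidal, h=-18: θ=145.5° here. β=35.3, B=43.3. -18·(0.8152 − sin(2π·0.8152)/(2π)) = -17.3018 → s = 6.6982
seg 2 [110.2°–153.5°] cycloidal, h=-18: full span → s += -18 → s = 6.0000
seg 3 [153.5°–360°] uniform, h=-6: θ=200.8° here. β=47.3, B=206.5. -6·47.3/206.5 = -1.3743 → s = 4.6257
θ=112.5°: R = R0 + s = 33 + 23.9823 = 56.9823
θ=143.6°: R = R0 + s = 33 + 7.2765 = 40.2765
θ=145.5°: R = R0 + s = 33 + 6.6982 = 39.6982
θ=200.8°: R = R0 + s = 33 + 4.6257 = 37.6257

θ=112.5°: 56.9823
θ=143.6°: 40.2765
θ=145.5°: 39.6982
θ=200.8°: 37.6257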